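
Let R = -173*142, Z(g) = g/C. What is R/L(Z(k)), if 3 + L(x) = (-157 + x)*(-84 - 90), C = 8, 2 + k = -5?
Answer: -98264/109869 ≈ -0.89437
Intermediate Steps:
k = -7 (k = -2 - 5 = -7)
Z(g) = g/8
L(x) = 27315 - 174*x (L(x) = -3 + (-157 + x)*(-84 - 90) = -3 + (-157 + x)*(-174) = -3 + (27318 - 174*x) = 27315 - 174*x)
R = -24566
R/L(Z(k)) = -24566/(27315 - 87*(-7)/4) = -24566/(27315 - 174*(-7/8)) = -24566/(27315 + 609/4) = -24566/109869/4 = -24566*4/109869 = -98264/109869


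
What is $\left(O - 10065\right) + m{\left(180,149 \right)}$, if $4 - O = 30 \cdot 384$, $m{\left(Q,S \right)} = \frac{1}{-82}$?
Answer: $- \frac{1769643}{82} \approx -21581.0$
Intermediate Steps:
$m{\left(Q,S \right)} = - \frac{1}{82}$
$O = -11516$ ($O = 4 - 30 \cdot 384 = 4 - 11520 = -11516$)
$\left(O - 10065\right) + m{\left(180,149 \right)} = \left(-11516 - 10065\right) - \frac{1}{82} = -21581 - \frac{1}{82} = - \frac{1769643}{82}$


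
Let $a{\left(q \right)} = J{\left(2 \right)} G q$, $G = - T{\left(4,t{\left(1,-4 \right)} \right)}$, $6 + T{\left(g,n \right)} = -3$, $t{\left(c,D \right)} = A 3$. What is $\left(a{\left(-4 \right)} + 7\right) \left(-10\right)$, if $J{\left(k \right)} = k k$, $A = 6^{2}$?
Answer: $1370$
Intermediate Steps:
$A = 36$
$t{\left(c,D \right)} = 108$ ($t{\left(c,D \right)} = 36 \cdot 3 = 108$)
$J{\left(k \right)} = k^{2}$
$T{\left(g,n \right)} = -9$ ($T{\left(g,n \right)} = -6 - 3 = -9$)
$G = 9$ ($G = \left(-1\right) \left(-9\right) = 9$)
$a{\left(q \right)} = 36 q$ ($a{\left(q \right)} = 2^{2} \cdot 9 q = 4 \cdot 9 q = 36 q$)
$\left(a{\left(-4 \right)} + 7\right) \left(-10\right) = \left(36 \left(-4\right) + 7\right) \left(-10\right) = \left(-144 + 7\right) \left(-10\right) = \left(-137\right) \left(-10\right) = 1370$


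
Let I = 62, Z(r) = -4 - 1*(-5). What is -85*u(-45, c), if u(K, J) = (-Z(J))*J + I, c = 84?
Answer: 1870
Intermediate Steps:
Z(r) = 1 (Z(r) = -4 + 5 = 1)
u(K, J) = 62 - J (u(K, J) = (-1*1)*J + 62 = -J + 62 = 62 - J)
-85*u(-45, c) = -85*(62 - 1*84) = -85*(62 - 84) = -85*(-22) = 1870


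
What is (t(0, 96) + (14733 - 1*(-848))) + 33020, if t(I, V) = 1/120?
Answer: 5832121/120 ≈ 48601.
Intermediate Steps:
t(I, V) = 1/120
(t(0, 96) + (14733 - 1*(-848))) + 33020 = (1/120 + (14733 - 1*(-848))) + 33020 = (1/120 + (14733 + 848)) + 33020 = (1/120 + 15581) + 33020 = 1869721/120 + 33020 = 5832121/120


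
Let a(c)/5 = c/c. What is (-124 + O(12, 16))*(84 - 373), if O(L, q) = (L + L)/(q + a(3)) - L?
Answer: 272816/7 ≈ 38974.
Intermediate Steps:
a(c) = 5 (a(c) = 5*(c/c) = 5*1 = 5)
O(L, q) = -L + 2*L/(5 + q) (O(L, q) = (L + L)/(q + 5) - L = (2*L)/(5 + q) - L = 2*L/(5 + q) - L = -L + 2*L/(5 + q))
(-124 + O(12, 16))*(84 - 373) = (-124 - 1*12*(3 + 16)/(5 + 16))*(84 - 373) = (-124 - 1*12*19/21)*(-289) = (-124 - 1*12*1/21*19)*(-289) = (-124 - 76/7)*(-289) = -944/7*(-289) = 272816/7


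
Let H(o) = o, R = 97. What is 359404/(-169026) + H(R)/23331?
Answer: -126800897/59750691 ≈ -2.1222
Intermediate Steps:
359404/(-169026) + H(R)/23331 = 359404/(-169026) + 97/23331 = 359404*(-1/169026) + 97*(1/23331) = -179702/84513 + 97/23331 = -126800897/59750691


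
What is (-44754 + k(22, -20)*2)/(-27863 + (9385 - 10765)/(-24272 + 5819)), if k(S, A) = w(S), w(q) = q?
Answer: 275011210/171384853 ≈ 1.6046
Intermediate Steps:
k(S, A) = S
(-44754 + k(22, -20)*2)/(-27863 + (9385 - 10765)/(-24272 + 5819)) = (-44754 + 22*2)/(-27863 + (9385 - 10765)/(-24272 + 5819)) = (-44754 + 44)/(-27863 - 1380/(-18453)) = -44710/(-27863 - 1380*(-1/18453)) = -44710/(-27863 + 460/6151) = -44710/(-171384853/6151) = -44710*(-6151/171384853) = 275011210/171384853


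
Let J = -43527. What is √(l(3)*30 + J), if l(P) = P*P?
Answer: I*√43257 ≈ 207.98*I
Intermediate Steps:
l(P) = P²
√(l(3)*30 + J) = √(3²*30 - 43527) = √(9*30 - 43527) = √(270 - 43527) = √(-43257) = I*√43257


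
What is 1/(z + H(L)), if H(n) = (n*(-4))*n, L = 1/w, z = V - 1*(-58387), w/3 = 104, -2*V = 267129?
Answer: -24336/1829519641 ≈ -1.3302e-5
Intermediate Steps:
V = -267129/2 (V = -½*267129 = -267129/2 ≈ -1.3356e+5)
w = 312 (w = 3*104 = 312)
z = -150355/2 (z = -267129/2 - 1*(-58387) = -267129/2 + 58387 = -150355/2 ≈ -75178.)
L = 1/312 ≈ 0.0032051
H(n) = -4*n² (H(n) = (-4*n)*n = -4*n²)
1/(z + H(L)) = 1/(-150355/2 - 4*(1/312)²) = 1/(-150355/2 - 4*1/97344) = 1/(-150355/2 - 1/24336) = 1/(-1829519641/24336) = -24336/1829519641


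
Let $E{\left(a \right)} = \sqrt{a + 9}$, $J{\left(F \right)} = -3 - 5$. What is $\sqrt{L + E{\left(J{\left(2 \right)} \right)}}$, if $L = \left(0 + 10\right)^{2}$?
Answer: $\sqrt{101} \approx 10.05$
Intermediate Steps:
$J{\left(F \right)} = -8$
$E{\left(a \right)} = \sqrt{9 + a}$
$L = 100$ ($L = 10^{2} = 100$)
$\sqrt{L + E{\left(J{\left(2 \right)} \right)}} = \sqrt{100 + \sqrt{9 - 8}} = \sqrt{100 + \sqrt{1}} = \sqrt{100 + 1} = \sqrt{101}$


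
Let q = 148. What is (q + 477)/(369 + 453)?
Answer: 625/822 ≈ 0.76034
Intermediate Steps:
(q + 477)/(369 + 453) = (148 + 477)/(369 + 453) = 625/822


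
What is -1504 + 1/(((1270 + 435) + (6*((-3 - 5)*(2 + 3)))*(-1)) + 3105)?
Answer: -7595199/5050 ≈ -1504.0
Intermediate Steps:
-1504 + 1/(((1270 + 435) + (6*((-3 - 5)*(2 + 3)))*(-1)) + 3105) = -1504 + 1/((1705 + (6*(-8*5))*(-1)) + 3105) = -1504 + 1/((1705 + (6*(-40))*(-1)) + 3105) = -1504 + 1/((1705 - 240*(-1)) + 3105) = -1504 + 1/((1705 + 240) + 3105) = -1504 + 1/(1945 + 3105) = -1504 + 1/5050 = -7595199/5050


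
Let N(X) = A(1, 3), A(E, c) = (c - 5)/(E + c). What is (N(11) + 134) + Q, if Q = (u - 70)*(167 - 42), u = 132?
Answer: 15767/2 ≈ 7883.5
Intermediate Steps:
A(E, c) = (-5 + c)/(E + c)
N(X) = -½ (N(X) = (-5 + 3)/(1 + 3) = -2/4 = (¼)*(-2) = -½)
Q = 7750 (Q = (132 - 70)*(167 - 42) = 62*125 = 7750)
(N(11) + 134) + Q = (-½ + 134) + 7750 = 267/2 + 7750 = 15767/2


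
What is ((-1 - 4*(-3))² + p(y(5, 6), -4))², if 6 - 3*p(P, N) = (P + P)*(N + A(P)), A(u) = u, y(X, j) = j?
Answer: 13225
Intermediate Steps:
p(P, N) = 2 - 2*P*(N + P)/3 (p(P, N) = 2 - (P + P)*(N + P)/3 = 2 - 2*P*(N + P)/3)
((-1 - 4*(-3))² + p(y(5, 6), -4))² = ((-1 - 4*(-3))² + (2 - ⅔*6² - ⅔*(-4)*6))² = ((-1 + 12)² + (2 - ⅔*36 + 16))² = (11² + (2 - 24 + 16))² = (121 - 6)² = 115² = 13225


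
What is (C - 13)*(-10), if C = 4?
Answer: 90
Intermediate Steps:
(C - 13)*(-10) = (4 - 13)*(-10) = -9*(-10) = 90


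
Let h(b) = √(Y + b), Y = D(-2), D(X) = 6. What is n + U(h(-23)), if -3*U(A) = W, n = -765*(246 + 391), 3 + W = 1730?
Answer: -1463642/3 ≈ -4.8788e+5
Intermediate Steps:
Y = 6
W = 1727 (W = -3 + 1730 = 1727)
h(b) = √(6 + b)
n = -487305 (n = -765*637 = -487305)
U(A) = -1727/3 (U(A) = -⅓*1727 = -1727/3)
n + U(h(-23)) = -487305 - 1727/3 = -1463642/3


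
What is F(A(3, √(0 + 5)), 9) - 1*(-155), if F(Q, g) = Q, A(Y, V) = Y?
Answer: 158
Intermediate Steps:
F(A(3, √(0 + 5)), 9) - 1*(-155) = 3 - 1*(-155) = 3 + 155 = 158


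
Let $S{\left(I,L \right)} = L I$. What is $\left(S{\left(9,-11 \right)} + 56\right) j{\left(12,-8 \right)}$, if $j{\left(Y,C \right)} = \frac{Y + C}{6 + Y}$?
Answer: $- \frac{86}{9} \approx -9.5556$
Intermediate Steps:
$j{\left(Y,C \right)} = \frac{C + Y}{6 + Y}$
$S{\left(I,L \right)} = I L$
$\left(S{\left(9,-11 \right)} + 56\right) j{\left(12,-8 \right)} = \left(9 \left(-11\right) + 56\right) \frac{-8 + 12}{6 + 12} = \left(-99 + 56\right) \frac{1}{18} \cdot 4 = - 43 \cdot \frac{1}{18} \cdot 4 = \left(-43\right) \frac{2}{9} = - \frac{86}{9}$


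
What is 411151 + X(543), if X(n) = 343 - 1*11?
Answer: 411483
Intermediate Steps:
X(n) = 332 (X(n) = 343 - 11 = 332)
411151 + X(543) = 411151 + 332 = 411483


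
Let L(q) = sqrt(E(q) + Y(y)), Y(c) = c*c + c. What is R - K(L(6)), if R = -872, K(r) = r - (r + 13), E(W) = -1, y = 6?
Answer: -859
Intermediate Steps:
Y(c) = c + c**2 (Y(c) = c**2 + c = c + c**2)
L(q) = sqrt(41) (L(q) = sqrt(-1 + 6*(1 + 6)) = sqrt(-1 + 6*7) = sqrt(-1 + 42) = sqrt(41))
K(r) = -13 (K(r) = r - (13 + r) = r + (-13 - r) = -13)
R - K(L(6)) = -872 - 1*(-13) = -872 + 13 = -859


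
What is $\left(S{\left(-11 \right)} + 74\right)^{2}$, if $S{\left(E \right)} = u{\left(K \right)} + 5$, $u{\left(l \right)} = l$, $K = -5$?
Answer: $5476$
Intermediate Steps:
$S{\left(E \right)} = 0$ ($S{\left(E \right)} = -5 + 5 = 0$)
$\left(S{\left(-11 \right)} + 74\right)^{2} = \left(0 + 74\right)^{2} = 74^{2} = 5476$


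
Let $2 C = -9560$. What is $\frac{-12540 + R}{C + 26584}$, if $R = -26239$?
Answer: $- \frac{38779}{21804} \approx -1.7785$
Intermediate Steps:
$C = -4780$ ($C = \frac{1}{2} \left(-9560\right) = -4780$)
$\frac{-12540 + R}{C + 26584} = \frac{-12540 - 26239}{-4780 + 26584} = - \frac{38779}{21804}$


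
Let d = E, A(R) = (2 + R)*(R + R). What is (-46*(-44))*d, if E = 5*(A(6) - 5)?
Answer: 920920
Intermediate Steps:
A(R) = 2*R*(2 + R) (A(R) = (2 + R)*(2*R) = 2*R*(2 + R))
E = 455 (E = 5*(2*6*(2 + 6) - 5) = 5*(2*6*8 - 5) = 5*(96 - 5) = 5*91 = 455)
d = 455
(-46*(-44))*d = -46*(-44)*455 = 2024*455 = 920920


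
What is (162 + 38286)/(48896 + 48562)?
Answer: 6408/16243 ≈ 0.39451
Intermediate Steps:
(162 + 38286)/(48896 + 48562) = 38448/97458 = 38448*(1/97458) = 6408/16243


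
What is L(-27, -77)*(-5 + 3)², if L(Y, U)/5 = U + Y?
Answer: -2080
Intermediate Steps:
L(Y, U) = 5*U + 5*Y (L(Y, U) = 5*(U + Y) = 5*U + 5*Y)
L(-27, -77)*(-5 + 3)² = (5*(-77) + 5*(-27))*(-5 + 3)² = (-385 - 135)*(-2)² = -520*4 = -2080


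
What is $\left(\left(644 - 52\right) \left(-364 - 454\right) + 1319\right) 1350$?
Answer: $-651964950$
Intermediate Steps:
$\left(\left(644 - 52\right) \left(-364 - 454\right) + 1319\right) 1350 = \left(\left(644 - 52\right) \left(-818\right) + 1319\right) 1350 = \left(592 \left(-818\right) + 1319\right) 1350 = \left(-484256 + 1319\right) 1350 = \left(-482937\right) 1350 = -651964950$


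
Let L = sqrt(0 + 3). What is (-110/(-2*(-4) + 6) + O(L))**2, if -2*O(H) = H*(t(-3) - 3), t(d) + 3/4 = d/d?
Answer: 211387/3136 - 605*sqrt(3)/28 ≈ 29.982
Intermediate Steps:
t(d) = 1/4 (t(d) = -3/4 + d/d = -3/4 + 1 = 1/4)
L = sqrt(3) ≈ 1.7320
O(H) = 11*H/8 (O(H) = -H*(1/4 - 3)/2 = -H*(-11)/(2*4) = -(-11)*H/8 = 11*H/8)
(-110/(-2*(-4) + 6) + O(L))**2 = (-110/(-2*(-4) + 6) + 11*sqrt(3)/8)**2 = (-110/(8 + 6) + 11*sqrt(3)/8)**2 = (-110/14 + 11*sqrt(3)/8)**2 = (-110*1/14 + 11*sqrt(3)/8)**2 = (-55/7 + 11*sqrt(3)/8)**2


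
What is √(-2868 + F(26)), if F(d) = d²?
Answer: 4*I*√137 ≈ 46.819*I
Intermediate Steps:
√(-2868 + F(26)) = √(-2868 + 26²) = √(-2868 + 676) = √(-2192) = 4*I*√137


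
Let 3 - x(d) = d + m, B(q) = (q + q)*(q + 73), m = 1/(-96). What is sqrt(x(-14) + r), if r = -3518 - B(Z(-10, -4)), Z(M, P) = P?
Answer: I*sqrt(1698618)/24 ≈ 54.305*I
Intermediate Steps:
m = -1/96 ≈ -0.010417
B(q) = 2*q*(73 + q) (B(q) = (2*q)*(73 + q) = 2*q*(73 + q))
x(d) = 289/96 - d (x(d) = 3 - (d - 1/96) = 3 - (-1/96 + d) = 3 + (1/96 - d) = 289/96 - d)
r = -2966 (r = -3518 - 2*(-4)*(73 - 4) = -3518 - 2*(-4)*69 = -3518 - 1*(-552) = -3518 + 552 = -2966)
sqrt(x(-14) + r) = sqrt((289/96 - 1*(-14)) - 2966) = sqrt((289/96 + 14) - 2966) = sqrt(1633/96 - 2966) = sqrt(-283103/96) = I*sqrt(1698618)/24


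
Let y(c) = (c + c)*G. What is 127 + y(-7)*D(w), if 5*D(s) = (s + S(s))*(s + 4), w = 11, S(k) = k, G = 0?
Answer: 127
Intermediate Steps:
y(c) = 0 (y(c) = (c + c)*0 = (2*c)*0 = 0)
D(s) = 2*s*(4 + s)/5 (D(s) = ((s + s)*(s + 4))/5 = ((2*s)*(4 + s))/5 = (2*s*(4 + s))/5 = 2*s*(4 + s)/5)
127 + y(-7)*D(w) = 127 + 0*((⅖)*11*(4 + 11)) = 127 + 0*((⅖)*11*15) = 127 + 0*66 = 127 + 0 = 127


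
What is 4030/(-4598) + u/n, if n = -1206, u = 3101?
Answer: -9559289/2772594 ≈ -3.4478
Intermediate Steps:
4030/(-4598) + u/n = 4030/(-4598) + 3101/(-1206) = 4030*(-1/4598) + 3101*(-1/1206) = -2015/2299 - 3101/1206 = -9559289/2772594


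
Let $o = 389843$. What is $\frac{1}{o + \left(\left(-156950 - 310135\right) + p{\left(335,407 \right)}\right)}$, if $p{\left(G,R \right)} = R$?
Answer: $- \frac{1}{76835} \approx -1.3015 \cdot 10^{-5}$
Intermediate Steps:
$\frac{1}{o + \left(\left(-156950 - 310135\right) + p{\left(335,407 \right)}\right)} = \frac{1}{389843 + \left(\left(-156950 - 310135\right) + 407\right)} = \frac{1}{389843 + \left(-467085 + 407\right)} = \frac{1}{389843 - 466678} = \frac{1}{-76835} = - \frac{1}{76835}$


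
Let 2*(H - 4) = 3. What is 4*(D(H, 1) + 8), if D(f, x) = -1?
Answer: 28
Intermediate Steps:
H = 11/2 (H = 4 + (1/2)*3 = 4 + 3/2 = 11/2 ≈ 5.5000)
4*(D(H, 1) + 8) = 4*(-1 + 8) = 4*7 = 28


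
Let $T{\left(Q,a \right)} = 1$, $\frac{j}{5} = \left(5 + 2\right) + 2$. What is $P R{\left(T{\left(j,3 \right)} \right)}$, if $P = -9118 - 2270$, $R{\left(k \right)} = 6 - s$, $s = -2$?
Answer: $-91104$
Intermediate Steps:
$j = 45$ ($j = 5 \left(\left(5 + 2\right) + 2\right) = 5 \left(7 + 2\right) = 5 \cdot 9 = 45$)
$R{\left(k \right)} = 8$ ($R{\left(k \right)} = 6 - -2 = 6 + 2 = 8$)
$P = -11388$
$P R{\left(T{\left(j,3 \right)} \right)} = \left(-11388\right) 8 = -91104$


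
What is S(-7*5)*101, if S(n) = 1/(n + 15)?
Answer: -101/20 ≈ -5.0500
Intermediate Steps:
S(n) = 1/(15 + n)
S(-7*5)*101 = 101/(15 - 7*5) = 101/(15 - 35) = 101/(-20) = -1/20*101 = -101/20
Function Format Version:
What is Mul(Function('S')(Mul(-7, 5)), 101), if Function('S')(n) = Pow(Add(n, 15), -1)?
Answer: Rational(-101, 20) ≈ -5.0500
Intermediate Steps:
Function('S')(n) = Pow(Add(15, n), -1)
Mul(Function('S')(Mul(-7, 5)), 101) = Mul(Pow(Add(15, Mul(-7, 5)), -1), 101) = Mul(Pow(Add(15, -35), -1), 101) = Mul(Pow(-20, -1), 101) = Mul(Rational(-1, 20), 101) = Rational(-101, 20)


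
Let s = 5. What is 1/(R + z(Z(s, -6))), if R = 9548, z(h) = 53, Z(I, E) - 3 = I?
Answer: 1/9601 ≈ 0.00010416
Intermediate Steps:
Z(I, E) = 3 + I
1/(R + z(Z(s, -6))) = 1/(9548 + 53) = 1/9601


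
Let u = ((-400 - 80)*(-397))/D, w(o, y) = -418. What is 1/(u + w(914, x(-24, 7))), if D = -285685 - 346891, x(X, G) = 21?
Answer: -19768/8268979 ≈ -0.0023906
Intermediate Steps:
D = -632576
u = -5955/19768 (u = ((-400 - 80)*(-397))/(-632576) = -480*(-397)*(-1/632576) = 190560*(-1/632576) = -5955/19768 ≈ -0.30124)
1/(u + w(914, x(-24, 7))) = 1/(-5955/19768 - 418) = 1/(-8268979/19768) = -19768/8268979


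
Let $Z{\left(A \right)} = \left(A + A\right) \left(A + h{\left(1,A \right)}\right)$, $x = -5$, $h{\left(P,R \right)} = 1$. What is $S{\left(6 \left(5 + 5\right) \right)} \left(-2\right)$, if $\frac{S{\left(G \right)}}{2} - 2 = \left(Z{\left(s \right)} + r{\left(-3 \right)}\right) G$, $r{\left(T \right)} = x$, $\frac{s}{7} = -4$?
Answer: $-361688$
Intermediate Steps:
$s = -28$ ($s = 7 \left(-4\right) = -28$)
$r{\left(T \right)} = -5$
$Z{\left(A \right)} = 2 A \left(1 + A\right)$ ($Z{\left(A \right)} = \left(A + A\right) \left(A + 1\right) = 2 A \left(1 + A\right)$)
$S{\left(G \right)} = 4 + 3014 G$ ($S{\left(G \right)} = 4 + 2 \left(2 \left(-28\right) \left(1 - 28\right) - 5\right) G = 4 + 2 \left(2 \left(-28\right) \left(-27\right) - 5\right) G = 4 + 2 \left(1512 - 5\right) G = 4 + 2 \cdot 1507 G = 4 + 3014 G$)
$S{\left(6 \left(5 + 5\right) \right)} \left(-2\right) = \left(4 + 3014 \cdot 6 \left(5 + 5\right)\right) \left(-2\right) = \left(4 + 3014 \cdot 6 \cdot 10\right) \left(-2\right) = \left(4 + 3014 \cdot 60\right) \left(-2\right) = \left(4 + 180840\right) \left(-2\right) = 180844 \left(-2\right) = -361688$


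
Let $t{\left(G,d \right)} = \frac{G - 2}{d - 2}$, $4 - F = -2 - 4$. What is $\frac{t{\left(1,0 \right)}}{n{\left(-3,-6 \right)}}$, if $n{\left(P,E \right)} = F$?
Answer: $\frac{1}{20} \approx 0.05$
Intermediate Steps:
$F = 10$ ($F = 4 - \left(-2 - 4\right) = 4 - -6 = 4 + 6 = 10$)
$n{\left(P,E \right)} = 10$
$t{\left(G,d \right)} = \frac{-2 + G}{-2 + d}$
$\frac{t{\left(1,0 \right)}}{n{\left(-3,-6 \right)}} = \frac{\frac{1}{-2 + 0} \left(-2 + 1\right)}{10} = \frac{1}{-2} \left(-1\right) \frac{1}{10} = \left(- \frac{1}{2}\right) \left(-1\right) \frac{1}{10} = \frac{1}{2} \cdot \frac{1}{10} = \frac{1}{20}$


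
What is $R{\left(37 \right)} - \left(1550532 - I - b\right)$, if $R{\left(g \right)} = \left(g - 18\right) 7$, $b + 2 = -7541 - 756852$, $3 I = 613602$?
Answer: $-2110260$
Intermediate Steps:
$I = 204534$ ($I = \frac{1}{3} \cdot 613602 = 204534$)
$b = -764395$ ($b = -2 - 764393 = -764395$)
$R{\left(g \right)} = -126 + 7 g$ ($R{\left(g \right)} = \left(-18 + g\right) 7 = -126 + 7 g$)
$R{\left(37 \right)} - \left(1550532 - I - b\right) = \left(-126 + 7 \cdot 37\right) + \left(\left(204534 - 764395\right) - 1550532\right) = \left(-126 + 259\right) - 2110393 = 133 - 2110393 = -2110260$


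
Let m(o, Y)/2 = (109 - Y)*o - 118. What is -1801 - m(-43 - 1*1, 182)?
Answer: -7989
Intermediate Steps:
m(o, Y) = -236 + 2*o*(109 - Y) (m(o, Y) = 2*((109 - Y)*o - 118) = 2*(o*(109 - Y) - 118) = 2*(-118 + o*(109 - Y)) = -236 + 2*o*(109 - Y))
-1801 - m(-43 - 1*1, 182) = -1801 - (-236 + 218*(-43 - 1*1) - 2*182*(-43 - 1*1)) = -1801 - (-236 + 218*(-43 - 1) - 2*182*(-43 - 1)) = -1801 - (-236 + 218*(-44) - 2*182*(-44)) = -1801 - (-236 - 9592 + 16016) = -1801 - 1*6188 = -1801 - 6188 = -7989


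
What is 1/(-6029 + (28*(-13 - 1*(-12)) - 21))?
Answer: -1/6078 ≈ -0.00016453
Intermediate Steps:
1/(-6029 + (28*(-13 - 1*(-12)) - 21)) = 1/(-6029 + (28*(-13 + 12) - 21)) = 1/(-6029 + (28*(-1) - 21)) = 1/(-6029 + (-28 - 21)) = 1/(-6029 - 49) = 1/(-6078) = -1/6078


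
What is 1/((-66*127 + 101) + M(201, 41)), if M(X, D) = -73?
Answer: -1/8354 ≈ -0.00011970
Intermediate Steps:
1/((-66*127 + 101) + M(201, 41)) = 1/((-66*127 + 101) - 73) = 1/((-8382 + 101) - 73) = 1/(-8281 - 73) = 1/(-8354) = -1/8354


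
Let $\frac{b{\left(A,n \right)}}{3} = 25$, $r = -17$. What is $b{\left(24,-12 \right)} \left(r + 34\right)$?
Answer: $1275$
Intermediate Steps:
$b{\left(A,n \right)} = 75$ ($b{\left(A,n \right)} = 3 \cdot 25 = 75$)
$b{\left(24,-12 \right)} \left(r + 34\right) = 75 \left(-17 + 34\right) = 75 \cdot 17 = 1275$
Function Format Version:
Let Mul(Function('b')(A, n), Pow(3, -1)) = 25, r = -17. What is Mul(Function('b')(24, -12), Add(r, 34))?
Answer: 1275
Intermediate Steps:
Function('b')(A, n) = 75 (Function('b')(A, n) = Mul(3, 25) = 75)
Mul(Function('b')(24, -12), Add(r, 34)) = Mul(75, Add(-17, 34)) = Mul(75, 17) = 1275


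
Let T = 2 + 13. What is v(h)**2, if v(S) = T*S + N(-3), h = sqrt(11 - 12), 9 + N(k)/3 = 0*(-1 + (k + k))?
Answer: 504 - 810*I ≈ 504.0 - 810.0*I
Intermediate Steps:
N(k) = -27 (N(k) = -27 + 3*(0*(-1 + (k + k))) = -27 + 3*(0*(-1 + 2*k)) = -27 + 3*0 = -27 + 0 = -27)
T = 15
h = I (h = sqrt(-1) = I ≈ 1.0*I)
v(S) = -27 + 15*S (v(S) = 15*S - 27 = -27 + 15*S)
v(h)**2 = (-27 + 15*I)**2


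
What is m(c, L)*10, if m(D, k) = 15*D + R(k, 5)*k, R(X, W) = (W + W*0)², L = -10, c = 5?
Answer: -1750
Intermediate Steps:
R(X, W) = W² (R(X, W) = (W + 0)² = W²)
m(D, k) = 15*D + 25*k (m(D, k) = 15*D + 5²*k = 15*D + 25*k)
m(c, L)*10 = (15*5 + 25*(-10))*10 = (75 - 250)*10 = -175*10 = -1750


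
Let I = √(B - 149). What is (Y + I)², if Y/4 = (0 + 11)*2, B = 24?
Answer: 7619 + 880*I*√5 ≈ 7619.0 + 1967.7*I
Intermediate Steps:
I = 5*I*√5 (I = √(24 - 149) = √(-125) = 5*I*√5 ≈ 11.18*I)
Y = 88 (Y = 4*((0 + 11)*2) = 4*(11*2) = 4*22 = 88)
(Y + I)² = (88 + 5*I*√5)²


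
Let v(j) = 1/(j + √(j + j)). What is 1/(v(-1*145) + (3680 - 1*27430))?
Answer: -506231395/12022999075001 + I*√290/12022999075001 ≈ -4.2105e-5 + 1.4164e-12*I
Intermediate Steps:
v(j) = 1/(j + √2*√j) (v(j) = 1/(j + √(2*j)) = 1/(j + √2*√j))
1/(v(-1*145) + (3680 - 1*27430)) = 1/(1/(-1*145 + √2*√(-1*145)) + (3680 - 1*27430)) = 1/(1/(-145 + √2*√(-145)) + (3680 - 27430)) = 1/(1/(-145 + √2*(I*√145)) - 23750) = 1/(1/(-145 + I*√290) - 23750) = 1/(-23750 + 1/(-145 + I*√290))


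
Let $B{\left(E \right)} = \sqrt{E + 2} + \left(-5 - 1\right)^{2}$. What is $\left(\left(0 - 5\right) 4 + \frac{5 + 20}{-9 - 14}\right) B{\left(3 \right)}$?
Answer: $- \frac{17460}{23} - \frac{485 \sqrt{5}}{23} \approx -806.28$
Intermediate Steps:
$B{\left(E \right)} = 36 + \sqrt{2 + E}$ ($B{\left(E \right)} = \sqrt{2 + E} + \left(-6\right)^{2} = \sqrt{2 + E} + 36 = 36 + \sqrt{2 + E}$)
$\left(\left(0 - 5\right) 4 + \frac{5 + 20}{-9 - 14}\right) B{\left(3 \right)} = \left(\left(0 - 5\right) 4 + \frac{5 + 20}{-9 - 14}\right) \left(36 + \sqrt{2 + 3}\right) = \left(\left(-5\right) 4 + \frac{25}{-23}\right) \left(36 + \sqrt{5}\right) = \left(-20 + 25 \left(- \frac{1}{23}\right)\right) \left(36 + \sqrt{5}\right) = \left(-20 - \frac{25}{23}\right) \left(36 + \sqrt{5}\right) = - \frac{485 \left(36 + \sqrt{5}\right)}{23} = - \frac{17460}{23} - \frac{485 \sqrt{5}}{23}$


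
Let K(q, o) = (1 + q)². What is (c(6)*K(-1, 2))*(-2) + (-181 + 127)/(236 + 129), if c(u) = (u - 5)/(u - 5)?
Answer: -54/365 ≈ -0.14795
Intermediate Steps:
c(u) = 1 (c(u) = (-5 + u)/(-5 + u) = 1)
(c(6)*K(-1, 2))*(-2) + (-181 + 127)/(236 + 129) = (1*(1 - 1)²)*(-2) + (-181 + 127)/(236 + 129) = (1*0²)*(-2) - 54/365 = (1*0)*(-2) - 54*1/365 = 0*(-2) - 54/365 = 0 - 54/365 = -54/365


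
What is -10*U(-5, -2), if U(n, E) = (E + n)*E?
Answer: -140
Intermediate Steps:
U(n, E) = E*(E + n)
-10*U(-5, -2) = -(-20)*(-2 - 5) = -(-20)*(-7) = -10*14 = -140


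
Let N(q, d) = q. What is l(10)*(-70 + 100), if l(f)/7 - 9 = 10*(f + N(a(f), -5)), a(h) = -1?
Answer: 20790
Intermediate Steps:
l(f) = -7 + 70*f (l(f) = 63 + 7*(10*(f - 1)) = 63 + 7*(10*(-1 + f)) = 63 + 7*(-10 + 10*f) = 63 + (-70 + 70*f) = -7 + 70*f)
l(10)*(-70 + 100) = (-7 + 70*10)*(-70 + 100) = (-7 + 700)*30 = 693*30 = 20790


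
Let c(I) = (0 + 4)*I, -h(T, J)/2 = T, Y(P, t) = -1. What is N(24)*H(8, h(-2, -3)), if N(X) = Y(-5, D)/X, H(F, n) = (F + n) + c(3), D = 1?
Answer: -1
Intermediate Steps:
h(T, J) = -2*T
c(I) = 4*I
H(F, n) = 12 + F + n (H(F, n) = (F + n) + 4*3 = (F + n) + 12 = 12 + F + n)
N(X) = -1/X
N(24)*H(8, h(-2, -3)) = (-1/24)*(12 + 8 - 2*(-2)) = (-1*1/24)*(12 + 8 + 4) = -1/24*24 = -1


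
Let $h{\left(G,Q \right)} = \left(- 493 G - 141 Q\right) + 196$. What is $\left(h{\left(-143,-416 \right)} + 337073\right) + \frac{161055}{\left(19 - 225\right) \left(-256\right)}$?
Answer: $\frac{24597497119}{52736} \approx 4.6643 \cdot 10^{5}$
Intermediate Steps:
$h{\left(G,Q \right)} = 196 - 493 G - 141 Q$
$\left(h{\left(-143,-416 \right)} + 337073\right) + \frac{161055}{\left(19 - 225\right) \left(-256\right)} = \left(\left(196 - -70499 - -58656\right) + 337073\right) + \frac{161055}{\left(19 - 225\right) \left(-256\right)} = \left(\left(196 + 70499 + 58656\right) + 337073\right) + \frac{161055}{\left(-206\right) \left(-256\right)} = \left(129351 + 337073\right) + \frac{161055}{52736} = 466424 + 161055 \cdot \frac{1}{52736} = 466424 + \frac{161055}{52736} = \frac{24597497119}{52736}$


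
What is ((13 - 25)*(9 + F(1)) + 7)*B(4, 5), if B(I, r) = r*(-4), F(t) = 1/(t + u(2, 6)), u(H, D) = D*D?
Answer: 74980/37 ≈ 2026.5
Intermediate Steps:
u(H, D) = D²
F(t) = 1/(36 + t) (F(t) = 1/(t + 6²) = 1/(t + 36) = 1/(36 + t))
B(I, r) = -4*r
((13 - 25)*(9 + F(1)) + 7)*B(4, 5) = ((13 - 25)*(9 + 1/(36 + 1)) + 7)*(-4*5) = (-12*(9 + 1/37) + 7)*(-20) = (-12*334/37 + 7)*(-20) = (-4008/37 + 7)*(-20) = -3749/37*(-20) = 74980/37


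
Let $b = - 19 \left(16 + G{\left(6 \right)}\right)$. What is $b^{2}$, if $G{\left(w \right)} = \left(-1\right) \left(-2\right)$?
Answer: $116964$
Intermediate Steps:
$G{\left(w \right)} = 2$
$b = -342$ ($b = - 19 \left(16 + 2\right) = \left(-19\right) 18 = -342$)
$b^{2} = \left(-342\right)^{2} = 116964$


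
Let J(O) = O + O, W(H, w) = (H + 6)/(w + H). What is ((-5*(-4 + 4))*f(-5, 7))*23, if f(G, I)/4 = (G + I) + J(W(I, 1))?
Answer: 0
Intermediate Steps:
W(H, w) = (6 + H)/(H + w)
J(O) = 2*O
f(G, I) = 4*G + 4*I + 8*(6 + I)/(1 + I) (f(G, I) = 4*((G + I) + 2*((6 + I)/(I + 1))) = 4*((G + I) + 2*((6 + I)/(1 + I))) = 4*((G + I) + 2*(6 + I)/(1 + I)) = 4*(G + I + 2*(6 + I)/(1 + I)) = 4*G + 4*I + 8*(6 + I)/(1 + I))
((-5*(-4 + 4))*f(-5, 7))*23 = ((-5*(-4 + 4))*(4*(12 + 2*7 + (1 + 7)*(-5 + 7))/(1 + 7)))*23 = ((-5*0)*(4*(12 + 14 + 8*2)/8))*23 = (0*(4*(1/8)*(12 + 14 + 16)))*23 = (0*(4*(1/8)*42))*23 = (0*21)*23 = 0*23 = 0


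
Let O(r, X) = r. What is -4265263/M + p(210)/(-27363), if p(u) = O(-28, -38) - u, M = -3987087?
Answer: 1867608225/1731724787 ≈ 1.0785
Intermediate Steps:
p(u) = -28 - u
-4265263/M + p(210)/(-27363) = -4265263/(-3987087) + (-28 - 1*210)/(-27363) = -4265263*(-1/3987087) + (-28 - 210)*(-1/27363) = 4265263/3987087 - 238*(-1/27363) = 4265263/3987087 + 34/3909 = 1867608225/1731724787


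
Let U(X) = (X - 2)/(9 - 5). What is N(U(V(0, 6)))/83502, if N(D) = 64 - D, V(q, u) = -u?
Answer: 11/13917 ≈ 0.00079040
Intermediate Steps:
U(X) = -½ + X/4 (U(X) = (-2 + X)/4 = (-2 + X)*(¼) = -½ + X/4)
N(U(V(0, 6)))/83502 = (64 - (-½ + (-1*6)/4))/83502 = (64 - (-½ + (¼)*(-6)))*(1/83502) = (64 - (-½ - 3/2))*(1/83502) = (64 - 1*(-2))*(1/83502) = (64 + 2)*(1/83502) = 66*(1/83502) = 11/13917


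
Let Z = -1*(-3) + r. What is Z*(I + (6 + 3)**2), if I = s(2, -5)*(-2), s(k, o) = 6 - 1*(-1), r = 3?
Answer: 402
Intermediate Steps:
s(k, o) = 7 (s(k, o) = 6 + 1 = 7)
Z = 6 (Z = -1*(-3) + 3 = 3 + 3 = 6)
I = -14 (I = 7*(-2) = -14)
Z*(I + (6 + 3)**2) = 6*(-14 + (6 + 3)**2) = 6*(-14 + 9**2) = 6*(-14 + 81) = 6*67 = 402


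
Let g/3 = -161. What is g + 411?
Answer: -72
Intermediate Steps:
g = -483 (g = 3*(-161) = -483)
g + 411 = -483 + 411 = -72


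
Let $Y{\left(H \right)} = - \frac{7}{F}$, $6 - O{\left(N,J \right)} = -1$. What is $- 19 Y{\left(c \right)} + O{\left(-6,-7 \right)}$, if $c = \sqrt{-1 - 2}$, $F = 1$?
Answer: $140$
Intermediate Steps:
$O{\left(N,J \right)} = 7$ ($O{\left(N,J \right)} = 6 - -1 = 6 + 1 = 7$)
$c = i \sqrt{3}$ ($c = \sqrt{-3} = i \sqrt{3} \approx 1.732 i$)
$Y{\left(H \right)} = -7$ ($Y{\left(H \right)} = - \frac{7}{1} = \left(-7\right) 1 = -7$)
$- 19 Y{\left(c \right)} + O{\left(-6,-7 \right)} = \left(-19\right) \left(-7\right) + 7 = 133 + 7 = 140$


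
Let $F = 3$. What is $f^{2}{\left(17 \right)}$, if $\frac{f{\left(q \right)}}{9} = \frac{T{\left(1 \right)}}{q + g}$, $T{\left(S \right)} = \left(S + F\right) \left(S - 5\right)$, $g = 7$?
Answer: $36$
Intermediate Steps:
$T{\left(S \right)} = \left(-5 + S\right) \left(3 + S\right)$ ($T{\left(S \right)} = \left(S + 3\right) \left(S - 5\right) = \left(3 + S\right) \left(-5 + S\right) = \left(-5 + S\right) \left(3 + S\right)$)
$f{\left(q \right)} = - \frac{144}{7 + q}$ ($f{\left(q \right)} = 9 \frac{-15 + 1^{2} - 2}{q + 7} = 9 \frac{-15 + 1 - 2}{7 + q} = 9 \frac{1}{7 + q} \left(-16\right) = 9 \left(- \frac{16}{7 + q}\right) = - \frac{144}{7 + q}$)
$f^{2}{\left(17 \right)} = \left(- \frac{144}{7 + 17}\right)^{2} = \left(- \frac{144}{24}\right)^{2} = \left(\left(-144\right) \frac{1}{24}\right)^{2} = \left(-6\right)^{2} = 36$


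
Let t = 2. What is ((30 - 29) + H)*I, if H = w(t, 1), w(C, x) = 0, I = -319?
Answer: -319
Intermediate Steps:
H = 0
((30 - 29) + H)*I = ((30 - 29) + 0)*(-319) = (1 + 0)*(-319) = 1*(-319) = -319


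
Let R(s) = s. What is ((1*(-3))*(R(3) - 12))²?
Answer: 729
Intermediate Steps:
((1*(-3))*(R(3) - 12))² = ((1*(-3))*(3 - 12))² = (-3*(-9))² = 27² = 729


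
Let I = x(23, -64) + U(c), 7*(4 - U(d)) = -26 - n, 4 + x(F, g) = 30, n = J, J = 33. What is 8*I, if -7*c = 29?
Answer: 2152/7 ≈ 307.43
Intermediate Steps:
n = 33
c = -29/7 (c = -⅐*29 = -29/7 ≈ -4.1429)
x(F, g) = 26 (x(F, g) = -4 + 30 = 26)
U(d) = 87/7 (U(d) = 4 - (-26 - 1*33)/7 = 4 - (-26 - 33)/7 = 4 - ⅐*(-59) = 4 + 59/7 = 87/7)
I = 269/7 (I = 26 + 87/7 = 269/7 ≈ 38.429)
8*I = 8*(269/7) = 2152/7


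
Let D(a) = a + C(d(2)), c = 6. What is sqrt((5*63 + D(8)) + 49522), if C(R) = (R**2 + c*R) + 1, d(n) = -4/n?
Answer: sqrt(49838) ≈ 223.24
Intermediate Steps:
C(R) = 1 + R**2 + 6*R (C(R) = (R**2 + 6*R) + 1 = 1 + R**2 + 6*R)
D(a) = -7 + a (D(a) = a + (1 + (-4/2)**2 + 6*(-4/2)) = a + (1 + (-4*1/2)**2 + 6*(-4*1/2)) = a + (1 + (-2)**2 + 6*(-2)) = a + (1 + 4 - 12) = a - 7 = -7 + a)
sqrt((5*63 + D(8)) + 49522) = sqrt((5*63 + (-7 + 8)) + 49522) = sqrt((315 + 1) + 49522) = sqrt(316 + 49522) = sqrt(49838)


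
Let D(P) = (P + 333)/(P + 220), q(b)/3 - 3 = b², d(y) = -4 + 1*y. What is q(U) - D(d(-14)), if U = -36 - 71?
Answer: 6939597/202 ≈ 34354.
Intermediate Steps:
d(y) = -4 + y
U = -107
q(b) = 9 + 3*b²
D(P) = (333 + P)/(220 + P)
q(U) - D(d(-14)) = (9 + 3*(-107)²) - (333 + (-4 - 14))/(220 + (-4 - 14)) = (9 + 3*11449) - (333 - 18)/(220 - 18) = (9 + 34347) - 315/202 = 34356 - 315/202 = 6939597/202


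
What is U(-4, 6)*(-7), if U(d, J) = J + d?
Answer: -14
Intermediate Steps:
U(-4, 6)*(-7) = (6 - 4)*(-7) = 2*(-7) = -14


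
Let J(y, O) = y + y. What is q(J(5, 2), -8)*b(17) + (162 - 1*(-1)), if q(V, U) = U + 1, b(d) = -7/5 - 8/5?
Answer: 184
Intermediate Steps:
b(d) = -3 (b(d) = -7*1/5 - 8*1/5 = -7/5 - 8/5 = -3)
J(y, O) = 2*y
q(V, U) = 1 + U
q(J(5, 2), -8)*b(17) + (162 - 1*(-1)) = (1 - 8)*(-3) + (162 - 1*(-1)) = -7*(-3) + (162 + 1) = 21 + 163 = 184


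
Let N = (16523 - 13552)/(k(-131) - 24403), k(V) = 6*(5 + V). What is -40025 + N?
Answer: -1006991946/25159 ≈ -40025.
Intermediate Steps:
k(V) = 30 + 6*V
N = -2971/25159 (N = (16523 - 13552)/((30 + 6*(-131)) - 24403) = 2971/((30 - 786) - 24403) = 2971/(-756 - 24403) = 2971/(-25159) = 2971*(-1/25159) = -2971/25159 ≈ -0.11809)
-40025 + N = -40025 - 2971/25159 = -1006991946/25159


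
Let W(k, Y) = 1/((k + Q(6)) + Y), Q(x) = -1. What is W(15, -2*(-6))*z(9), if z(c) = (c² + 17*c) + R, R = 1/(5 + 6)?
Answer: 2575/286 ≈ 9.0035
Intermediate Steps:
R = 1/11 ≈ 0.090909
z(c) = 1/11 + c² + 17*c (z(c) = (c² + 17*c) + 1/11 = 1/11 + c² + 17*c)
W(k, Y) = 1/(-1 + Y + k) (W(k, Y) = 1/((k - 1) + Y) = 1/((-1 + k) + Y) = 1/(-1 + Y + k))
W(15, -2*(-6))*z(9) = (1/11 + 9² + 17*9)/(-1 - 2*(-6) + 15) = (1/11 + 81 + 153)/(-1 + 12 + 15) = (2575/11)/26 = (1/26)*(2575/11) = 2575/286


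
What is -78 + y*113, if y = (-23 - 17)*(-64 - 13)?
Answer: 347962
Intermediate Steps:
y = 3080 (y = -40*(-77) = 3080)
-78 + y*113 = -78 + 3080*113 = -78 + 348040 = 347962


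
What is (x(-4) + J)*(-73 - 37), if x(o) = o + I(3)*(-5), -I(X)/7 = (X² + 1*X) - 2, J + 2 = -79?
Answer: -29150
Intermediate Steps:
J = -81 (J = -2 - 79 = -81)
I(X) = 14 - 7*X - 7*X² (I(X) = -7*((X² + 1*X) - 2) = -7*((X² + X) - 2) = -7*((X + X²) - 2) = -7*(-2 + X + X²) = 14 - 7*X - 7*X²)
x(o) = 350 + o (x(o) = o + (14 - 7*3 - 7*3²)*(-5) = o + (14 - 21 - 7*9)*(-5) = o + (14 - 21 - 63)*(-5) = o - 70*(-5) = o + 350 = 350 + o)
(x(-4) + J)*(-73 - 37) = ((350 - 4) - 81)*(-73 - 37) = (346 - 81)*(-110) = 265*(-110) = -29150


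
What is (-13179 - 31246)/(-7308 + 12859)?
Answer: -44425/5551 ≈ -8.0031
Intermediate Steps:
(-13179 - 31246)/(-7308 + 12859) = -44425/5551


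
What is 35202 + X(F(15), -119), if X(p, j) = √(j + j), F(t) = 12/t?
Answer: 35202 + I*√238 ≈ 35202.0 + 15.427*I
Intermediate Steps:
X(p, j) = √2*√j (X(p, j) = √(2*j) = √2*√j)
35202 + X(F(15), -119) = 35202 + √2*√(-119) = 35202 + √2*(I*√119) = 35202 + I*√238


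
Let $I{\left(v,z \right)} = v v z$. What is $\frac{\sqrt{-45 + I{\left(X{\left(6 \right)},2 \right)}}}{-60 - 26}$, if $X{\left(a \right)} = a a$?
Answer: $- \frac{3 \sqrt{283}}{86} \approx -0.58683$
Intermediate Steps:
$X{\left(a \right)} = a^{2}$
$I{\left(v,z \right)} = z v^{2}$
$\frac{\sqrt{-45 + I{\left(X{\left(6 \right)},2 \right)}}}{-60 - 26} = \frac{\sqrt{-45 + 2 \left(6^{2}\right)^{2}}}{-60 - 26} = \frac{\sqrt{-45 + 2 \cdot 36^{2}}}{-86} = - \frac{\sqrt{-45 + 2 \cdot 1296}}{86} = - \frac{\sqrt{-45 + 2592}}{86} = - \frac{\sqrt{2547}}{86} = - \frac{3 \sqrt{283}}{86}$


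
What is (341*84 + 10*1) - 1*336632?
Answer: -307978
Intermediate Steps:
(341*84 + 10*1) - 1*336632 = (28644 + 10) - 336632 = 28654 - 336632 = -307978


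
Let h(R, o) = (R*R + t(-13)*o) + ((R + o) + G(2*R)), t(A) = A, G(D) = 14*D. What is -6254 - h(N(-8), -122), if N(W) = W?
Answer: -7550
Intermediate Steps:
h(R, o) = R² - 12*o + 29*R (h(R, o) = (R*R - 13*o) + ((R + o) + 14*(2*R)) = (R² - 13*o) + ((R + o) + 28*R) = (R² - 13*o) + (o + 29*R) = R² - 12*o + 29*R)
-6254 - h(N(-8), -122) = -6254 - ((-8)² - 12*(-122) + 29*(-8)) = -6254 - (64 + 1464 - 232) = -6254 - 1*1296 = -6254 - 1296 = -7550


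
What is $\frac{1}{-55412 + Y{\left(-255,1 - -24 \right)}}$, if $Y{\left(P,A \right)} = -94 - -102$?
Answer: $- \frac{1}{55404} \approx -1.8049 \cdot 10^{-5}$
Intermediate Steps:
$Y{\left(P,A \right)} = 8$ ($Y{\left(P,A \right)} = -94 + 102 = 8$)
$\frac{1}{-55412 + Y{\left(-255,1 - -24 \right)}} = \frac{1}{-55412 + 8} = \frac{1}{-55404} = - \frac{1}{55404}$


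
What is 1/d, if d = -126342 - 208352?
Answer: -1/334694 ≈ -2.9878e-6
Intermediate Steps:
d = -334694
1/d = 1/(-334694) = -1/334694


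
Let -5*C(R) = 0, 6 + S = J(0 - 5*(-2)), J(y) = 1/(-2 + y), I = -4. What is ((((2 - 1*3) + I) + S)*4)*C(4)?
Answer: 0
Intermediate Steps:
S = -47/8 (S = -6 + 1/(-2 + (0 - 5*(-2))) = -6 + 1/(-2 + (0 + 10)) = -6 + 1/(-2 + 10) = -6 + 1/8 = -47/8 ≈ -5.8750)
C(R) = 0 (C(R) = -1/5*0 = 0)
((((2 - 1*3) + I) + S)*4)*C(4) = ((((2 - 1*3) - 4) - 47/8)*4)*0 = ((((2 - 3) - 4) - 47/8)*4)*0 = (((-1 - 4) - 47/8)*4)*0 = ((-5 - 47/8)*4)*0 = -87/8*4*0 = -87/2*0 = 0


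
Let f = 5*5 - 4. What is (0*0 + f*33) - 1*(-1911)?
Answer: 2604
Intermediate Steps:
f = 21 (f = 25 - 4 = 21)
(0*0 + f*33) - 1*(-1911) = (0*0 + 21*33) - 1*(-1911) = (0 + 693) + 1911 = 693 + 1911 = 2604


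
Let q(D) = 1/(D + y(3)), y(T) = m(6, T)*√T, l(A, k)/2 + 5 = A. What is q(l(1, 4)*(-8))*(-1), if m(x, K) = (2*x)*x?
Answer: 1/179 - 9*√3/1432 ≈ -0.0052992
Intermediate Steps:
m(x, K) = 2*x²
l(A, k) = -10 + 2*A
y(T) = 72*√T (y(T) = (2*6²)*√T = (2*36)*√T = 72*√T)
q(D) = 1/(D + 72*√3)
q(l(1, 4)*(-8))*(-1) = -1/((-10 + 2*1)*(-8) + 72*√3) = -1/((-10 + 2)*(-8) + 72*√3) = -1/(-8*(-8) + 72*√3) = -1/(64 + 72*√3)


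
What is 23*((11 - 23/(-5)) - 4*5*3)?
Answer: -5106/5 ≈ -1021.2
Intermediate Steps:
23*((11 - 23/(-5)) - 4*5*3) = 23*((11 - 23*(-1)/5) - 20*3) = 23*((11 - 1*(-23/5)) - 60) = 23*((11 + 23/5) - 60) = 23*(78/5 - 60) = 23*(-222/5) = -5106/5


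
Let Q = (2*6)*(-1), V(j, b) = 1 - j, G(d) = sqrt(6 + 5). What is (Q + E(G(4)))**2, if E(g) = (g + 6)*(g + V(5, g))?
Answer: 669 - 100*sqrt(11) ≈ 337.34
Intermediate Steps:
G(d) = sqrt(11)
Q = -12 (Q = 12*(-1) = -12)
E(g) = (-4 + g)*(6 + g) (E(g) = (g + 6)*(g + (1 - 1*5)) = (6 + g)*(g + (1 - 5)) = (6 + g)*(g - 4) = (6 + g)*(-4 + g) = (-4 + g)*(6 + g))
(Q + E(G(4)))**2 = (-12 + (-24 + (sqrt(11))**2 + 2*sqrt(11)))**2 = (-12 + (-24 + 11 + 2*sqrt(11)))**2 = (-12 + (-13 + 2*sqrt(11)))**2 = (-25 + 2*sqrt(11))**2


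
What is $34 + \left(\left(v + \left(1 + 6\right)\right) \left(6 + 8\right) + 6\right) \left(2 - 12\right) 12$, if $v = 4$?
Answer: $-19166$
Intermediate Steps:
$34 + \left(\left(v + \left(1 + 6\right)\right) \left(6 + 8\right) + 6\right) \left(2 - 12\right) 12 = 34 + \left(\left(4 + \left(1 + 6\right)\right) \left(6 + 8\right) + 6\right) \left(2 - 12\right) 12 = 34 + \left(\left(4 + 7\right) 14 + 6\right) \left(-10\right) 12 = 34 + \left(11 \cdot 14 + 6\right) \left(-10\right) 12 = 34 + \left(154 + 6\right) \left(-10\right) 12 = 34 + 160 \left(-10\right) 12 = 34 - 19200 = -19166$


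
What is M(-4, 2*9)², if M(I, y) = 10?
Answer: 100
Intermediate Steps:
M(-4, 2*9)² = 10² = 100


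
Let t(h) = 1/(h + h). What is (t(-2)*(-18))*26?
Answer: 117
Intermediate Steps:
t(h) = 1/(2*h)
(t(-2)*(-18))*26 = (((½)/(-2))*(-18))*26 = (((½)*(-½))*(-18))*26 = -¼*(-18)*26 = (9/2)*26 = 117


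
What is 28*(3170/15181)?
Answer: 88760/15181 ≈ 5.8468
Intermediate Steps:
28*(3170/15181) = 88760/15181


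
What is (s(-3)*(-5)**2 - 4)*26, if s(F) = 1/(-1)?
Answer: -754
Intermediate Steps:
s(F) = -1
(s(-3)*(-5)**2 - 4)*26 = (-1*(-5)**2 - 4)*26 = (-1*25 - 4)*26 = (-25 - 4)*26 = -29*26 = -754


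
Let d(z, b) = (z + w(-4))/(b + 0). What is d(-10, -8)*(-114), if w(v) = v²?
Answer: 171/2 ≈ 85.500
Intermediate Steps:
d(z, b) = (16 + z)/b (d(z, b) = (z + (-4)²)/(b + 0) = (z + 16)/b = (16 + z)/b)
d(-10, -8)*(-114) = ((16 - 10)/(-8))*(-114) = -⅛*6*(-114) = -¾*(-114) = 171/2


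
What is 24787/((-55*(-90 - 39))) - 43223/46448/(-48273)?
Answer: 6175258778937/1767588626320 ≈ 3.4936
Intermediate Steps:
24787/((-55*(-90 - 39))) - 43223/46448/(-48273) = 24787/((-55*(-129))) - 43223*1/46448*(-1/48273) = 24787/7095 - 43223/46448*(-1/48273) = 24787*(1/7095) + 43223/2242184304 = 24787/7095 + 43223/2242184304 = 6175258778937/1767588626320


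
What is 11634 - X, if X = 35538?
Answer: -23904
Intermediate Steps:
11634 - X = 11634 - 1*35538 = 11634 - 35538 = -23904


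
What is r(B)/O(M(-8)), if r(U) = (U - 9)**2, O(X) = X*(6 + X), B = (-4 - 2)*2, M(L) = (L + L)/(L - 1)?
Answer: 5103/160 ≈ 31.894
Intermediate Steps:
M(L) = 2*L/(-1 + L) (M(L) = (2*L)/(-1 + L) = 2*L/(-1 + L))
B = -12 (B = -6*2 = -12)
r(U) = (-9 + U)**2
r(B)/O(M(-8)) = (-9 - 12)**2/(((2*(-8)/(-1 - 8))*(6 + 2*(-8)/(-1 - 8)))) = (-21)**2/(((2*(-8)/(-9))*(6 + 2*(-8)/(-9)))) = 441/(((2*(-8)*(-1/9))*(6 + 2*(-8)*(-1/9)))) = 441/((16*(6 + 16/9)/9)) = 441/(((16/9)*(70/9))) = 441/(1120/81) = 441*(81/1120) = 5103/160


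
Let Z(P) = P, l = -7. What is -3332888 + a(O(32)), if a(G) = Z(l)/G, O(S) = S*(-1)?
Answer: -106652409/32 ≈ -3.3329e+6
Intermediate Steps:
O(S) = -S
a(G) = -7/G
-3332888 + a(O(32)) = -3332888 - 7/((-1*32)) = -3332888 - 7/(-32) = -3332888 - 7*(-1/32) = -3332888 + 7/32 = -106652409/32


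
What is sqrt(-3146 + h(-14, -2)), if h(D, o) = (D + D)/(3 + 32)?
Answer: I*sqrt(78670)/5 ≈ 56.096*I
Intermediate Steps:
h(D, o) = 2*D/35 (h(D, o) = (2*D)/35 = (2*D)*(1/35) = 2*D/35)
sqrt(-3146 + h(-14, -2)) = sqrt(-3146 + (2/35)*(-14)) = sqrt(-3146 - 4/5) = sqrt(-15734/5) = I*sqrt(78670)/5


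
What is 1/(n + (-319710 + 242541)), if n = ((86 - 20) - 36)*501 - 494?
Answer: -1/62633 ≈ -1.5966e-5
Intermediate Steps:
n = 14536 (n = (66 - 36)*501 - 494 = 30*501 - 494 = 15030 - 494 = 14536)
1/(n + (-319710 + 242541)) = 1/(14536 + (-319710 + 242541)) = 1/(14536 - 77169) = 1/(-62633) = -1/62633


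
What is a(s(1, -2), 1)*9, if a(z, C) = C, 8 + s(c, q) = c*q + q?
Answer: 9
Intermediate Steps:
s(c, q) = -8 + q + c*q (s(c, q) = -8 + (c*q + q) = -8 + (q + c*q) = -8 + q + c*q)
a(s(1, -2), 1)*9 = 1*9 = 9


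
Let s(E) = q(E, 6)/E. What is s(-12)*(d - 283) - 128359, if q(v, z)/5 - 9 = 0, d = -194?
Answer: -506281/4 ≈ -1.2657e+5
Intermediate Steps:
q(v, z) = 45 (q(v, z) = 45 + 5*0 = 45 + 0 = 45)
s(E) = 45/E
s(-12)*(d - 283) - 128359 = (45/(-12))*(-194 - 283) - 128359 = (45*(-1/12))*(-477) - 128359 = -15/4*(-477) - 128359 = 7155/4 - 128359 = -506281/4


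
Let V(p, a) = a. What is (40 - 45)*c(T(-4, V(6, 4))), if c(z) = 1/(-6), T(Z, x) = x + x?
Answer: ⅚ ≈ 0.83333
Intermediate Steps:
T(Z, x) = 2*x
c(z) = -⅙
(40 - 45)*c(T(-4, V(6, 4))) = (40 - 45)*(-⅙) = -5*(-⅙) = ⅚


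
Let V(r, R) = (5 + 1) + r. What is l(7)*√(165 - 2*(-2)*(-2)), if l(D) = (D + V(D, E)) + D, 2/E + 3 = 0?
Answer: 27*√157 ≈ 338.31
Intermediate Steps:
E = -⅔ (E = 2/(-3 + 0) = 2/(-3) = 2*(-⅓) = -⅔ ≈ -0.66667)
V(r, R) = 6 + r
l(D) = 6 + 3*D (l(D) = (D + (6 + D)) + D = (6 + 2*D) + D = 6 + 3*D)
l(7)*√(165 - 2*(-2)*(-2)) = (6 + 3*7)*√(165 - 2*(-2)*(-2)) = (6 + 21)*√(165 + 4*(-2)) = 27*√(165 - 8) = 27*√157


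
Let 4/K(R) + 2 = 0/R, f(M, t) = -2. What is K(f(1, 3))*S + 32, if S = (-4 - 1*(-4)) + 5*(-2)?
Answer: 52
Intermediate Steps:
K(R) = -2 (K(R) = 4/(-2 + 0/R) = 4/(-2 + 0) = 4/(-2) = 4*(-½) = -2)
S = -10 (S = (-4 + 4) - 10 = 0 - 10 = -10)
K(f(1, 3))*S + 32 = -2*(-10) + 32 = 20 + 32 = 52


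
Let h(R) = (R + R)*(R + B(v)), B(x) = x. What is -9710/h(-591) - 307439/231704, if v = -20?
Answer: -10194677569/7606231464 ≈ -1.3403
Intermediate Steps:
h(R) = 2*R*(-20 + R) (h(R) = (R + R)*(R - 20) = (2*R)*(-20 + R) = 2*R*(-20 + R))
-9710/h(-591) - 307439/231704 = -9710*(-1/(1182*(-20 - 591))) - 307439/231704 = -9710/(2*(-591)*(-611)) - 307439*1/231704 = -9710/722202 - 27949/21064 = -9710*1/722202 - 27949/21064 = -4855/361101 - 27949/21064 = -10194677569/7606231464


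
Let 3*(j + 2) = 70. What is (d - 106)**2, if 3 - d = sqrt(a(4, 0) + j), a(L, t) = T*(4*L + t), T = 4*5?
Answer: 32851/3 + 6592*sqrt(3)/3 ≈ 14756.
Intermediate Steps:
j = 64/3 (j = -2 + (1/3)*70 = -2 + 70/3 = 64/3 ≈ 21.333)
T = 20
a(L, t) = 20*t + 80*L (a(L, t) = 20*(4*L + t) = 20*(t + 4*L) = 20*t + 80*L)
d = 3 - 32*sqrt(3)/3 (d = 3 - sqrt((20*0 + 80*4) + 64/3) = 3 - sqrt((0 + 320) + 64/3) = 3 - sqrt(320 + 64/3) = 3 - sqrt(1024/3) = 3 - 32*sqrt(3)/3 ≈ -15.475)
(d - 106)**2 = ((3 - 32*sqrt(3)/3) - 106)**2 = (-103 - 32*sqrt(3)/3)**2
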